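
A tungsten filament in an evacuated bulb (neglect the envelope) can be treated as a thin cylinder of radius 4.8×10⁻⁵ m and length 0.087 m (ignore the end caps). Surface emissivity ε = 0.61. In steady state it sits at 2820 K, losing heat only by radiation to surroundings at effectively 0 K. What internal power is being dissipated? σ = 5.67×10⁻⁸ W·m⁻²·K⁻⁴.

P ≈ 57.4 W

Steady state: P = εσA T⁴.
A = 2πrL = 2.624×10⁻⁵ m²; T⁴ = (2820)⁴ = 6.324×10¹³ K⁴.
P = 0.61 × 5.67×10⁻⁸ × 2.624×10⁻⁵ × 6.324×10¹³.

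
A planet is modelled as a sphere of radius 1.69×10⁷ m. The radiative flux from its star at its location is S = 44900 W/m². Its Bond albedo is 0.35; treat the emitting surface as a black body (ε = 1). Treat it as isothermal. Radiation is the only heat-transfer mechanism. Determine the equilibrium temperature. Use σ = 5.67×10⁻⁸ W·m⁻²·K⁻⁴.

T ≈ 599 K

At equilibrium, absorbed power = emitted power.
Absorbing cross-section = πr² = 8.973×10¹⁴ m²; emitting surface = 4πr² = 3.589×10¹⁵ m² (ratio 4).
(1−a)S·A_cross = εσ·A_surf·T⁴  ⇒  T⁴ = (1−a)S/(4σ).
T⁴ = 0.650·44900/(4·5.67×10⁻⁸) = 1.287×10¹¹ K⁴.
T = (1.287×10¹¹)^(1/4).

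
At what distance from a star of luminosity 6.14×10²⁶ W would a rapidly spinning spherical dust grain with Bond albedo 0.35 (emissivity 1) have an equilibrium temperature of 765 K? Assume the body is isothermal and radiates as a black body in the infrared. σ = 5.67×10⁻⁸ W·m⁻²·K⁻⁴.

For an isothermal black-emitting sphere, (1−a)S·πr² = σ·4πr²·T⁴ ⇒ S = 4σT⁴/(1−a).
S = 4·5.67×10⁻⁸·(765)⁴/0.650 = 1.195×10⁵ W/m².
Flux falls as S = L/(4πd²), so d = √(L/(4πS)) = √(6.14×10²⁶/(4π·1.195×10⁵)).

d ≈ 2.02×10¹⁰ m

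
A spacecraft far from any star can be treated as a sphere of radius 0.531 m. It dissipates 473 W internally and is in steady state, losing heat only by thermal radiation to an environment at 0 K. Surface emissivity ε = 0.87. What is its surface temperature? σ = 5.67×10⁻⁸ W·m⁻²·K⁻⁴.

Steady state: internal power = radiated power, P = εσA T⁴.
Radiating area A = 4πr² = 3.543 m².
T⁴ = P/(εσA) = 473/(0.87·5.67×10⁻⁸·3.543) = 2.706×10⁹ K⁴.
T = (2.706×10⁹)^(1/4).

T ≈ 228 K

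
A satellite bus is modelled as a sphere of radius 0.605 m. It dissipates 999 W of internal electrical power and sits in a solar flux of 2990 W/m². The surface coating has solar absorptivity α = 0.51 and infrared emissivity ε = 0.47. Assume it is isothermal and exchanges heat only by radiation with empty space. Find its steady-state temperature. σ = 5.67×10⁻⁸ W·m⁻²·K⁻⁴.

T ≈ 387 K

At steady state, absorbed solar power + internal power = radiated power.
Absorbed: α·S·A_cross = 0.51·2990·1.150 = 1753 W (cross-section πr²).
Total input = 1753 + 999 = 2752 W.
Radiated: εσ·A_surf·T⁴ with A_surf = 4πr² = 4.600 m².
T⁴ = 2752/(0.47·5.67×10⁻⁸·4.600) = 2.246×10¹⁰ K⁴.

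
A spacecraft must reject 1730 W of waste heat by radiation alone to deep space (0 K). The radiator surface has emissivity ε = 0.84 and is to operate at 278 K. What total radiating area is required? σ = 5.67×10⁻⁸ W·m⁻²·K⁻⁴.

P = εσA T⁴ ⇒ A = P/(εσT⁴).
T⁴ = 5.973×10⁹ K⁴.
A = 1730/(0.84 × 5.67×10⁻⁸ × 5.973×10⁹).

A ≈ 6.08 m²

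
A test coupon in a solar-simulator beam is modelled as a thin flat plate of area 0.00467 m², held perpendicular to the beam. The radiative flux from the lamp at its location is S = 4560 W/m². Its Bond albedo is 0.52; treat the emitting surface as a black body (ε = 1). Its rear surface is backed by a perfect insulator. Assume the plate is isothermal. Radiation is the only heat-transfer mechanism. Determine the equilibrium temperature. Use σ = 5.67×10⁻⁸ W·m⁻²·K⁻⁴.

At equilibrium, absorbed power = emitted power.
Absorbing cross-section = A = 0.004670 m²; emitting surface = A = 0.004670 m² (ratio 1).
(1−a)S·A_cross = εσ·A_surf·T⁴  ⇒  T⁴ = (1−a)S/(1σ).
T⁴ = 0.480·4560/(1·5.67×10⁻⁸) = 3.860×10¹⁰ K⁴.
T = (3.860×10¹⁰)^(1/4).

T ≈ 443 K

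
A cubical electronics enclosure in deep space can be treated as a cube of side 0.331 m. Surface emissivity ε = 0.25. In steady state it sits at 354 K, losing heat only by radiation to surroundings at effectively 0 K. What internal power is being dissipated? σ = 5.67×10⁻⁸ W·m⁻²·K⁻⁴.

Steady state: P = εσA T⁴.
A = 6L² = 0.6574 m²; T⁴ = (354)⁴ = 1.570×10¹⁰ K⁴.
P = 0.25 × 5.67×10⁻⁸ × 0.6574 × 1.570×10¹⁰.

P ≈ 146 W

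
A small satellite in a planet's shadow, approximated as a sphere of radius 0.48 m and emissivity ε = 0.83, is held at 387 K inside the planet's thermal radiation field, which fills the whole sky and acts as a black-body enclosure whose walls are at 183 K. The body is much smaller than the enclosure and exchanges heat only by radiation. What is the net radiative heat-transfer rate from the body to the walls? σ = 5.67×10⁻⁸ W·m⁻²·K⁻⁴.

P_net ≈ 2900 W

For a small grey body in a large enclosure: P_net = εσA(T_body⁴ − T_wall⁴).
A = 4πr² = 2.895 m²; T_body⁴ − T_wall⁴ = 2.243×10¹⁰ − 1.122×10⁹ = 2.131×10¹⁰ K⁴.
|P_net| = 0.83·5.67×10⁻⁸·2.895·2.131×10¹⁰.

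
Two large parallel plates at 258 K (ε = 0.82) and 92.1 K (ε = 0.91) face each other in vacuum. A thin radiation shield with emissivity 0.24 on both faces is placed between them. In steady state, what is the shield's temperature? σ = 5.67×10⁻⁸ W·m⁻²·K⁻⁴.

T_s ≈ 217 K

In steady state the net flux on the hot side equals that on the cold side.
σ(T₁⁴−T_s⁴)/D₁ = σ(T_s⁴−T₂⁴)/D₂, with D₁ = 1/ε₁+1/ε_s−1 = 4.386, D₂ = 1/ε_s+1/ε₂−1 = 4.266.
Solve for T_s⁴: T_s⁴ = (D₂·T₁⁴ + D₁·T₂⁴)/(D₁+D₂) = 2.221×10⁹ K⁴.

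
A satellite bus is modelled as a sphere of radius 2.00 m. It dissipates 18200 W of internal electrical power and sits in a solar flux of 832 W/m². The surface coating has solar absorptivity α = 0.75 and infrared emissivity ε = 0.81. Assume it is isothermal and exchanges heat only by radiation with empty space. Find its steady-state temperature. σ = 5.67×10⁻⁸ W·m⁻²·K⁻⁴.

T ≈ 326 K

At steady state, absorbed solar power + internal power = radiated power.
Absorbed: α·S·A_cross = 0.75·832·12.57 = 7841 W (cross-section πr²).
Total input = 7841 + 18200 = 26040 W.
Radiated: εσ·A_surf·T⁴ with A_surf = 4πr² = 50.27 m².
T⁴ = 26040/(0.81·5.67×10⁻⁸·50.27) = 1.128×10¹⁰ K⁴.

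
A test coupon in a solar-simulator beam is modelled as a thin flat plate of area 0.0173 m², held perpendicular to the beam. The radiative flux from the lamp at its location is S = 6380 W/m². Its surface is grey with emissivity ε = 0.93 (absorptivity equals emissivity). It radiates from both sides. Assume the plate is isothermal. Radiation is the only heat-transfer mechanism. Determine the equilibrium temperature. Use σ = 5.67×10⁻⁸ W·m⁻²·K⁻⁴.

At equilibrium, absorbed power = emitted power.
Absorbing cross-section = A = 0.01730 m²; emitting surface = 2A = 0.03460 m² (ratio 2).
εS·A_cross = εσ·A_surf·T⁴  ⇒  T⁴ = S/(2σ)   (ε cancels).
T⁴ = 6380/(2·5.67×10⁻⁸) = 5.626×10¹⁰ K⁴.
T = (5.626×10¹⁰)^(1/4).

T ≈ 487 K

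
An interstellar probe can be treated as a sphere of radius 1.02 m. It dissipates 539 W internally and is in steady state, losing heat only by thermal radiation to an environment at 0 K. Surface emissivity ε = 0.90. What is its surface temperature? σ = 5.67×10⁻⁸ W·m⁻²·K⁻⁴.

Steady state: internal power = radiated power, P = εσA T⁴.
Radiating area A = 4πr² = 13.07 m².
T⁴ = P/(εσA) = 539/(0.90·5.67×10⁻⁸·13.07) = 8.079×10⁸ K⁴.
T = (8.079×10⁸)^(1/4).

T ≈ 169 K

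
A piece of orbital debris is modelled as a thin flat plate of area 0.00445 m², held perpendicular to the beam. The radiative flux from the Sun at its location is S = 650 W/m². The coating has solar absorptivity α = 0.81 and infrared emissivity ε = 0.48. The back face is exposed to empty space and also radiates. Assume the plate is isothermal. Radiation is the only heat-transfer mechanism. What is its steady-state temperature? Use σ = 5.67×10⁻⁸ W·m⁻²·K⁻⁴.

At equilibrium, absorbed power = emitted power.
Absorbing cross-section = A = 0.004450 m²; emitting surface = 2A = 0.008900 m² (ratio 2).
αS·A_cross = εσ·A_surf·T⁴  ⇒  T⁴ = αS/(ε·2σ).
T⁴ = 0.810·650/(0.48·2·5.67×10⁻⁸) = 9.673×10⁹ K⁴.
T = (9.673×10⁹)^(1/4).

T ≈ 314 K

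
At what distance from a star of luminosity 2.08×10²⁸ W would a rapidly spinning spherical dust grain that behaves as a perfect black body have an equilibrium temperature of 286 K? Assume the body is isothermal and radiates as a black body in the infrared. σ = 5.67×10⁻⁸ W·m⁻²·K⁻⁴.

d ≈ 1.04×10¹² m

For an isothermal black-emitting sphere, (1−a)S·πr² = σ·4πr²·T⁴ ⇒ S = 4σT⁴/(1−a).
S = 4·5.67×10⁻⁸·(286)⁴/1.00 = 1517 W/m².
Flux falls as S = L/(4πd²), so d = √(L/(4πS)) = √(2.08×10²⁸/(4π·1517)).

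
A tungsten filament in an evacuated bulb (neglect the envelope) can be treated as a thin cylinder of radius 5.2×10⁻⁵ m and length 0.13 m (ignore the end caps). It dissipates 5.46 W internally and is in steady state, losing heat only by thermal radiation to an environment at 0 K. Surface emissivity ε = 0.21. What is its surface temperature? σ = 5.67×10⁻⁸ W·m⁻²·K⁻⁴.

Steady state: internal power = radiated power, P = εσA T⁴.
Radiating area A = 2πrL = 4.247×10⁻⁵ m².
T⁴ = P/(εσA) = 5.46/(0.21·5.67×10⁻⁸·4.247×10⁻⁵) = 1.080×10¹³ K⁴.
T = (1.080×10¹³)^(1/4).

T ≈ 1810 K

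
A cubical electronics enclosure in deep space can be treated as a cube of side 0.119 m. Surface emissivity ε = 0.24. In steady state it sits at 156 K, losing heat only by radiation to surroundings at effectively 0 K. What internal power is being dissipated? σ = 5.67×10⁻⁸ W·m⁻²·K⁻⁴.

Steady state: P = εσA T⁴.
A = 6L² = 0.08497 m²; T⁴ = (156)⁴ = 5.922×10⁸ K⁴.
P = 0.24 × 5.67×10⁻⁸ × 0.08497 × 5.922×10⁸.

P ≈ 0.685 W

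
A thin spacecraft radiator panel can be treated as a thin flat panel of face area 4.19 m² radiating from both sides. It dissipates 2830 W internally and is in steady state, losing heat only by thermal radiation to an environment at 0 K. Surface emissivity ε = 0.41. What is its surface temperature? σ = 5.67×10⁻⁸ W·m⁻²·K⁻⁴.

T ≈ 347 K

Steady state: internal power = radiated power, P = εσA T⁴.
Radiating area A = 2·4.19 = 8.380 m².
T⁴ = P/(εσA) = 2830/(0.41·5.67×10⁻⁸·8.380) = 1.453×10¹⁰ K⁴.
T = (1.453×10¹⁰)^(1/4).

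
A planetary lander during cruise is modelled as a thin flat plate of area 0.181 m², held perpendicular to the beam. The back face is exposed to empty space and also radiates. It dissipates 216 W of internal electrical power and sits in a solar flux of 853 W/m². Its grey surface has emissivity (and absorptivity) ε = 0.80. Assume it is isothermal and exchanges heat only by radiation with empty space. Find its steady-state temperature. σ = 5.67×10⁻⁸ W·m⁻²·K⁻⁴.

T ≈ 379 K

At steady state, absorbed solar power + internal power = radiated power.
Absorbed: α·S·A_cross = 0.80·853·0.1810 = 123.5 W (cross-section A).
Total input = 123.5 + 216 = 339.5 W.
Radiated: εσ·A_surf·T⁴ with A_surf = 2A = 0.3620 m².
T⁴ = 339.5/(0.80·5.67×10⁻⁸·0.3620) = 2.068×10¹⁰ K⁴.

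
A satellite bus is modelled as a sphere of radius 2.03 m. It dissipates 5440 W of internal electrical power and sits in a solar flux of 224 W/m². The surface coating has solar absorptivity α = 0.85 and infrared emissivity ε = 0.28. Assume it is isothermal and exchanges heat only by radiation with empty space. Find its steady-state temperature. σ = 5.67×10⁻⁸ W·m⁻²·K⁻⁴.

At steady state, absorbed solar power + internal power = radiated power.
Absorbed: α·S·A_cross = 0.85·224·12.95 = 2465 W (cross-section πr²).
Total input = 2465 + 5440 = 7905 W.
Radiated: εσ·A_surf·T⁴ with A_surf = 4πr² = 51.78 m².
T⁴ = 7905/(0.28·5.67×10⁻⁸·51.78) = 9.615×10⁹ K⁴.

T ≈ 313 K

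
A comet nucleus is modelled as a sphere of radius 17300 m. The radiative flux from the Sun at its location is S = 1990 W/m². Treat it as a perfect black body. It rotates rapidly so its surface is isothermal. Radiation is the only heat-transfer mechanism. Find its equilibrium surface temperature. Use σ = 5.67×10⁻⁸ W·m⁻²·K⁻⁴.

At equilibrium, absorbed power = emitted power.
Absorbing cross-section = πr² = 9.402×10⁸ m²; emitting surface = 4πr² = 3.761×10⁹ m² (ratio 4).
S·A_cross = εσ·A_surf·T⁴  ⇒  T⁴ = S/(4σ).
T⁴ = 1.00·1990/(4·5.67×10⁻⁸) = 8.774×10⁹ K⁴.
T = (8.774×10⁹)^(1/4).

T ≈ 306 K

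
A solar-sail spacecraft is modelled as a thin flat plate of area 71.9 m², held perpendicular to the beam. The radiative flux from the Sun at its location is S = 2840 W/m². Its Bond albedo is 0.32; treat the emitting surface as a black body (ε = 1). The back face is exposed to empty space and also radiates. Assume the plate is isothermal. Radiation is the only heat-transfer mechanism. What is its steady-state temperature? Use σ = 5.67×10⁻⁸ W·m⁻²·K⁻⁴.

At equilibrium, absorbed power = emitted power.
Absorbing cross-section = A = 71.90 m²; emitting surface = 2A = 143.8 m² (ratio 2).
(1−a)S·A_cross = εσ·A_surf·T⁴  ⇒  T⁴ = (1−a)S/(2σ).
T⁴ = 0.680·2840/(2·5.67×10⁻⁸) = 1.703×10¹⁰ K⁴.
T = (1.703×10¹⁰)^(1/4).

T ≈ 361 K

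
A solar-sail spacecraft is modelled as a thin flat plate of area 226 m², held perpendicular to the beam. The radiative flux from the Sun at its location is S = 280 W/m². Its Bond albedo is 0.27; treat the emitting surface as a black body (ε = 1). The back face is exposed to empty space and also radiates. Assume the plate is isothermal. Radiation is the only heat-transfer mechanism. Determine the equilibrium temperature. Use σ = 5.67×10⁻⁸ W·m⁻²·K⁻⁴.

At equilibrium, absorbed power = emitted power.
Absorbing cross-section = A = 226.0 m²; emitting surface = 2A = 452.0 m² (ratio 2).
(1−a)S·A_cross = εσ·A_surf·T⁴  ⇒  T⁴ = (1−a)S/(2σ).
T⁴ = 0.730·280/(2·5.67×10⁻⁸) = 1.802×10⁹ K⁴.
T = (1.802×10⁹)^(1/4).

T ≈ 206 K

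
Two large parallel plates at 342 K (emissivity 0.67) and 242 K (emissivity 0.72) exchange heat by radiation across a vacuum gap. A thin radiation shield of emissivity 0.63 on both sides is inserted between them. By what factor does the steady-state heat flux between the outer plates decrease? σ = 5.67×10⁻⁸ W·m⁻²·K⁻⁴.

factor ≈ 2.16

Without shield: q₀ = σΔ(T⁴)/(1/ε₁+1/ε₂−1) with denominator 1.881.
With shield the two gaps are in series; the resistances add: (1/ε₁+1/ε_s−1)+(1/ε_s+1/ε₂−1) = 2.080+1.976 = 4.056.
Heat-flux ratio q₀/q = 4.056/1.881.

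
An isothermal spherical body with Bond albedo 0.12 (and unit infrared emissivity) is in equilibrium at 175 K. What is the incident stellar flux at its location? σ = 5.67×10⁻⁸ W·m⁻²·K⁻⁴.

S ≈ 242 W/m²

(1−a)S·πr² = σ·4πr²·T⁴ ⇒ S = 4σT⁴/(1−a).
S = 4·5.67×10⁻⁸·9.379×10⁸/0.880.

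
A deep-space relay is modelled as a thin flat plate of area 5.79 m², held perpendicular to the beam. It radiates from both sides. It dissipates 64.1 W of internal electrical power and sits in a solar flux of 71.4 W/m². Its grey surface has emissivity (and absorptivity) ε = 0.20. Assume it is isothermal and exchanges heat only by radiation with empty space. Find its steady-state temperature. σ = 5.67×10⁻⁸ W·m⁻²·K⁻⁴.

At steady state, absorbed solar power + internal power = radiated power.
Absorbed: α·S·A_cross = 0.20·71.4·5.790 = 82.68 W (cross-section A).
Total input = 82.68 + 64.1 = 146.8 W.
Radiated: εσ·A_surf·T⁴ with A_surf = 2A = 11.58 m².
T⁴ = 146.8/(0.20·5.67×10⁻⁸·11.58) = 1.118×10⁹ K⁴.

T ≈ 183 K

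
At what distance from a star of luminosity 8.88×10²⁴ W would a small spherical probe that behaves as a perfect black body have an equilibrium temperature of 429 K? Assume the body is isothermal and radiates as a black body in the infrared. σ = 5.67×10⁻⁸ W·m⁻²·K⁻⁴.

For an isothermal black-emitting sphere, (1−a)S·πr² = σ·4πr²·T⁴ ⇒ S = 4σT⁴/(1−a).
S = 4·5.67×10⁻⁸·(429)⁴/1.00 = 7682 W/m².
Flux falls as S = L/(4πd²), so d = √(L/(4πS)) = √(8.88×10²⁴/(4π·7682)).

d ≈ 9.59×10⁹ m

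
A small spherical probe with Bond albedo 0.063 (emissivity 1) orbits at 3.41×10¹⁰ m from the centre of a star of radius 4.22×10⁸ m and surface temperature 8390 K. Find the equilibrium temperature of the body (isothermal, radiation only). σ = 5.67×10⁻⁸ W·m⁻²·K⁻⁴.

The star's surface emits σT_*⁴; at distance d the flux is S = σT_*⁴(R_*/d)².
S = 5.67×10⁻⁸·(8390)⁴·(4.22×10⁸/3.41×10¹⁰)² = 43030 W/m².
For an isothermal sphere T⁴ = (1−a)S/(4σ) = 1.778×10¹¹ K⁴.

T ≈ 649 K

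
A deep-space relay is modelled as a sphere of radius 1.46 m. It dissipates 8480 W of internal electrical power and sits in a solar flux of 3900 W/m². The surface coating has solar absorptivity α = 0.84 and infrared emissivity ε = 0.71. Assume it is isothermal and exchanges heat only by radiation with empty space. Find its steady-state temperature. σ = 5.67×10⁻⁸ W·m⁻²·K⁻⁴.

T ≈ 410 K

At steady state, absorbed solar power + internal power = radiated power.
Absorbed: α·S·A_cross = 0.84·3900·6.697 = 21940 W (cross-section πr²).
Total input = 21940 + 8480 = 30420 W.
Radiated: εσ·A_surf·T⁴ with A_surf = 4πr² = 26.79 m².
T⁴ = 30420/(0.71·5.67×10⁻⁸·26.79) = 2.821×10¹⁰ K⁴.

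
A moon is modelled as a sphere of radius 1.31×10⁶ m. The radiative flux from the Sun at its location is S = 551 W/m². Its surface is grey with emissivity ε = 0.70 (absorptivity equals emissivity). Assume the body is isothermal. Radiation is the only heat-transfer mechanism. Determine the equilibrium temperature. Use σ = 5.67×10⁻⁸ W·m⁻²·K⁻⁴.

At equilibrium, absorbed power = emitted power.
Absorbing cross-section = πr² = 5.391×10¹² m²; emitting surface = 4πr² = 2.157×10¹³ m² (ratio 4).
εS·A_cross = εσ·A_surf·T⁴  ⇒  T⁴ = S/(4σ)   (ε cancels).
T⁴ = 551/(4·5.67×10⁻⁸) = 2.429×10⁹ K⁴.
T = (2.429×10⁹)^(1/4).

T ≈ 222 K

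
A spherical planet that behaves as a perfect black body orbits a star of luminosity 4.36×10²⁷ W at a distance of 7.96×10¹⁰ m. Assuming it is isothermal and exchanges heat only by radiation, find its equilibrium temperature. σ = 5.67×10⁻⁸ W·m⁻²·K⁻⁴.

T ≈ 701 K

First find the stellar flux at distance d: S = L/(4πd²) = 4.36×10²⁷/(4π·(7.96×10¹⁰)²) = 54760 W/m².
For an isothermal sphere, absorbed (1−a)S·πr² = emitted σ·4πr²·T⁴, so T⁴ = (1−a)S/(4σ).
T⁴ = 1.00·54760/(4·5.67×10⁻⁸) = 2.414×10¹¹ K⁴.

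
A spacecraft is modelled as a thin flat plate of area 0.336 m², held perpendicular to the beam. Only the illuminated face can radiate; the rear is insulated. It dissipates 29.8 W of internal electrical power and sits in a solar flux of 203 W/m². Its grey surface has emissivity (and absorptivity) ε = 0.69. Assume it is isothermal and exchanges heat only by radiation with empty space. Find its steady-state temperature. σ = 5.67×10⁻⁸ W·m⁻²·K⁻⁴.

At steady state, absorbed solar power + internal power = radiated power.
Absorbed: α·S·A_cross = 0.69·203·0.3360 = 47.06 W (cross-section A).
Total input = 47.06 + 29.8 = 76.86 W.
Radiated: εσ·A_surf·T⁴ with A_surf = A = 0.3360 m².
T⁴ = 76.86/(0.69·5.67×10⁻⁸·0.3360) = 5.847×10⁹ K⁴.

T ≈ 277 K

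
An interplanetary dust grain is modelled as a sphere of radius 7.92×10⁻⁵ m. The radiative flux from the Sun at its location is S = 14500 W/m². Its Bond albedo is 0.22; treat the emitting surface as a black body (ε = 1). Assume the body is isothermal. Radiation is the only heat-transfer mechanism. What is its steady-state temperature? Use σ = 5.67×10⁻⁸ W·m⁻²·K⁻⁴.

At equilibrium, absorbed power = emitted power.
Absorbing cross-section = πr² = 1.971×10⁻⁸ m²; emitting surface = 4πr² = 7.882×10⁻⁸ m² (ratio 4).
(1−a)S·A_cross = εσ·A_surf·T⁴  ⇒  T⁴ = (1−a)S/(4σ).
T⁴ = 0.780·14500/(4·5.67×10⁻⁸) = 4.987×10¹⁰ K⁴.
T = (4.987×10¹⁰)^(1/4).

T ≈ 473 K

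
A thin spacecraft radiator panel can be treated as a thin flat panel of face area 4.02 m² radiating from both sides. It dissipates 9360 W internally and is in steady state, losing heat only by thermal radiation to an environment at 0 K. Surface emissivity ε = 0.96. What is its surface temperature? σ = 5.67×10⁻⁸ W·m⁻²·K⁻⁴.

Steady state: internal power = radiated power, P = εσA T⁴.
Radiating area A = 2·4.02 = 8.040 m².
T⁴ = P/(εσA) = 9360/(0.96·5.67×10⁻⁸·8.040) = 2.139×10¹⁰ K⁴.
T = (2.139×10¹⁰)^(1/4).

T ≈ 382 K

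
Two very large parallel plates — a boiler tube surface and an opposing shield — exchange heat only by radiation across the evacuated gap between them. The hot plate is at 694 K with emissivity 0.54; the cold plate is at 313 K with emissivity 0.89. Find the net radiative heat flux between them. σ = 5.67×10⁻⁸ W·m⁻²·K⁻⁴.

q ≈ 6380 W/m²

For two infinite grey parallel plates, q = σ(T₁⁴ − T₂⁴)/(1/ε₁ + 1/ε₂ − 1).
T₁⁴ − T₂⁴ = 2.320×10¹¹ − 9.598×10⁹ = 2.224×10¹¹ K⁴.
1/ε₁ + 1/ε₂ − 1 = 1.852 + 1.124 − 1 = 1.975.
q = 5.67×10⁻⁸ × 2.224×10¹¹ / 1.975.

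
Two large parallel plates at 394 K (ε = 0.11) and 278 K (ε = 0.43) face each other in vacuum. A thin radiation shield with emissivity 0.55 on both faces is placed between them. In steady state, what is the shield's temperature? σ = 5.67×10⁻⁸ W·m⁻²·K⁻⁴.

In steady state the net flux on the hot side equals that on the cold side.
σ(T₁⁴−T_s⁴)/D₁ = σ(T_s⁴−T₂⁴)/D₂, with D₁ = 1/ε₁+1/ε_s−1 = 9.909, D₂ = 1/ε_s+1/ε₂−1 = 3.144.
Solve for T_s⁴: T_s⁴ = (D₂·T₁⁴ + D₁·T₂⁴)/(D₁+D₂) = 1.034×10¹⁰ K⁴.

T_s ≈ 319 K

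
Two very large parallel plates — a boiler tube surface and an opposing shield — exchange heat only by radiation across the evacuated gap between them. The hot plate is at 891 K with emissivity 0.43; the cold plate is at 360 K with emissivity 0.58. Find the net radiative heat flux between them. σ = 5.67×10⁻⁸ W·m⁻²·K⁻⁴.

q ≈ 11400 W/m²

For two infinite grey parallel plates, q = σ(T₁⁴ − T₂⁴)/(1/ε₁ + 1/ε₂ − 1).
T₁⁴ − T₂⁴ = 6.302×10¹¹ − 1.680×10¹⁰ = 6.135×10¹¹ K⁴.
1/ε₁ + 1/ε₂ − 1 = 2.326 + 1.724 − 1 = 3.050.
q = 5.67×10⁻⁸ × 6.135×10¹¹ / 3.050.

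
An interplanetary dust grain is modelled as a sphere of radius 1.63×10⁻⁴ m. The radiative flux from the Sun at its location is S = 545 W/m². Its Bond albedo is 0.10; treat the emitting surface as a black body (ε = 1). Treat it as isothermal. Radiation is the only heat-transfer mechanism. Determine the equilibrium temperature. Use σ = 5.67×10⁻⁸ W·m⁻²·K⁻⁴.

T ≈ 216 K

At equilibrium, absorbed power = emitted power.
Absorbing cross-section = πr² = 8.347×10⁻⁸ m²; emitting surface = 4πr² = 3.339×10⁻⁷ m² (ratio 4).
(1−a)S·A_cross = εσ·A_surf·T⁴  ⇒  T⁴ = (1−a)S/(4σ).
T⁴ = 0.900·545/(4·5.67×10⁻⁸) = 2.163×10⁹ K⁴.
T = (2.163×10⁹)^(1/4).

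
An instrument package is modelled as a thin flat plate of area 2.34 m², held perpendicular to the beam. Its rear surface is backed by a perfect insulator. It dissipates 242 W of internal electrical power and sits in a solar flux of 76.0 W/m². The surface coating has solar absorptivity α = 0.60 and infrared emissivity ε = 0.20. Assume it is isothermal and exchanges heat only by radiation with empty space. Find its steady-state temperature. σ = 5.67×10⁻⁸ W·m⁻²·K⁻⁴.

At steady state, absorbed solar power + internal power = radiated power.
Absorbed: α·S·A_cross = 0.60·76.0·2.340 = 106.7 W (cross-section A).
Total input = 106.7 + 242 = 348.7 W.
Radiated: εσ·A_surf·T⁴ with A_surf = A = 2.340 m².
T⁴ = 348.7/(0.20·5.67×10⁻⁸·2.340) = 1.314×10¹⁰ K⁴.

T ≈ 339 K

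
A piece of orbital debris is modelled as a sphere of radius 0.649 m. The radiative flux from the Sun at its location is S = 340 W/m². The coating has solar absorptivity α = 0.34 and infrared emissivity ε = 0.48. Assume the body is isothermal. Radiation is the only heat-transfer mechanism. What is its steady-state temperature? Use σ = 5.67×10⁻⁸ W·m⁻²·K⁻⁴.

At equilibrium, absorbed power = emitted power.
Absorbing cross-section = πr² = 1.323 m²; emitting surface = 4πr² = 5.293 m² (ratio 4).
αS·A_cross = εσ·A_surf·T⁴  ⇒  T⁴ = αS/(ε·4σ).
T⁴ = 0.340·340/(0.48·4·5.67×10⁻⁸) = 1.062×10⁹ K⁴.
T = (1.062×10⁹)^(1/4).

T ≈ 181 K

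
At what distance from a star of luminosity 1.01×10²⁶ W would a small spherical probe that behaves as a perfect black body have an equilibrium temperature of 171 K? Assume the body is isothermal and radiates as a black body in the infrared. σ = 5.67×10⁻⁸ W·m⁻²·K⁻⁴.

For an isothermal black-emitting sphere, (1−a)S·πr² = σ·4πr²·T⁴ ⇒ S = 4σT⁴/(1−a).
S = 4·5.67×10⁻⁸·(171)⁴/1.00 = 193.9 W/m².
Flux falls as S = L/(4πd²), so d = √(L/(4πS)) = √(1.01×10²⁶/(4π·193.9)).

d ≈ 2.04×10¹¹ m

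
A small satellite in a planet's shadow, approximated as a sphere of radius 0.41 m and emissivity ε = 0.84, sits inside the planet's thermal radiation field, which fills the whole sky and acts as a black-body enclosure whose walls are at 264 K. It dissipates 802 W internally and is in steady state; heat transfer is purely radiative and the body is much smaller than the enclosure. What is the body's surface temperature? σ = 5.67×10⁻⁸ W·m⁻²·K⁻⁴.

For a small grey body in a large enclosure, net radiated power = εσA(T⁴ − T_w⁴).
Steady state: P = εσA(T⁴ − T_w⁴) with A = 4πr² = 2.112 m².
T⁴ = P/(εσA) + T_w⁴ = 802/(0.84·5.67×10⁻⁸·2.112) + (264)⁴
    = 7.971×10⁹ + 4.858×10⁹ = 1.283×10¹⁰ K⁴.

T ≈ 337 K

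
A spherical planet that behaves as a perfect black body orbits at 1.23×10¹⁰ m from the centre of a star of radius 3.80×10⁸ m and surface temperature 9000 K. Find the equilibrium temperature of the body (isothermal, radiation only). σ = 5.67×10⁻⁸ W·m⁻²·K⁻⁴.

The star's surface emits σT_*⁴; at distance d the flux is S = σT_*⁴(R_*/d)².
S = 5.67×10⁻⁸·(9000)⁴·(3.80×10⁸/1.23×10¹⁰)² = 3.551×10⁵ W/m².
For an isothermal sphere T⁴ = (1−a)S/(4σ) = 1.566×10¹² K⁴.

T ≈ 1120 K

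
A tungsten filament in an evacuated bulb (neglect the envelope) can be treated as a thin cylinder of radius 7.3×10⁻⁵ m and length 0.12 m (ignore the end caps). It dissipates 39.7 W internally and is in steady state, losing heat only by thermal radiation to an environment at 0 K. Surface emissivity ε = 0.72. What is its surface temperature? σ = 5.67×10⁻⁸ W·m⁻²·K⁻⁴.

Steady state: internal power = radiated power, P = εσA T⁴.
Radiating area A = 2πrL = 5.504×10⁻⁵ m².
T⁴ = P/(εσA) = 39.7/(0.72·5.67×10⁻⁸·5.504×10⁻⁵) = 1.767×10¹³ K⁴.
T = (1.767×10¹³)^(1/4).

T ≈ 2050 K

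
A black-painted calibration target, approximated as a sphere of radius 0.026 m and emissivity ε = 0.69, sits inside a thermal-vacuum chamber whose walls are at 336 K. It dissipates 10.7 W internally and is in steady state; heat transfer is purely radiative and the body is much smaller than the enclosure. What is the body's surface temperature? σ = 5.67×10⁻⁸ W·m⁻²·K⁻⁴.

T ≈ 460 K

For a small grey body in a large enclosure, net radiated power = εσA(T⁴ − T_w⁴).
Steady state: P = εσA(T⁴ − T_w⁴) with A = 4πr² = 0.008495 m².
T⁴ = P/(εσA) + T_w⁴ = 10.7/(0.69·5.67×10⁻⁸·0.008495) + (336)⁴
    = 3.220×10¹⁰ + 1.275×10¹⁰ = 4.494×10¹⁰ K⁴.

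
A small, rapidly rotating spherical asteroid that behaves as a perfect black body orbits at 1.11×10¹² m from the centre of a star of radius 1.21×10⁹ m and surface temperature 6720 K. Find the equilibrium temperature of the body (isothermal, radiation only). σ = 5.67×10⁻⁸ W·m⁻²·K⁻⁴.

T ≈ 157 K

The star's surface emits σT_*⁴; at distance d the flux is S = σT_*⁴(R_*/d)².
S = 5.67×10⁻⁸·(6720)⁴·(1.21×10⁹/1.11×10¹²)² = 137.4 W/m².
For an isothermal sphere T⁴ = (1−a)S/(4σ) = 6.058×10⁸ K⁴.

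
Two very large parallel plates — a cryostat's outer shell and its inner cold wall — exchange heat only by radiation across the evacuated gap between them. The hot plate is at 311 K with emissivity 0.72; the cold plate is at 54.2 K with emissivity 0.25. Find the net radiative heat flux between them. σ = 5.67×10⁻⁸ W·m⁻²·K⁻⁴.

q ≈ 121 W/m²

For two infinite grey parallel plates, q = σ(T₁⁴ − T₂⁴)/(1/ε₁ + 1/ε₂ − 1).
T₁⁴ − T₂⁴ = 9.355×10⁹ − 8.630×10⁶ = 9.346×10⁹ K⁴.
1/ε₁ + 1/ε₂ − 1 = 1.389 + 4.000 − 1 = 4.389.
q = 5.67×10⁻⁸ × 9.346×10⁹ / 4.389.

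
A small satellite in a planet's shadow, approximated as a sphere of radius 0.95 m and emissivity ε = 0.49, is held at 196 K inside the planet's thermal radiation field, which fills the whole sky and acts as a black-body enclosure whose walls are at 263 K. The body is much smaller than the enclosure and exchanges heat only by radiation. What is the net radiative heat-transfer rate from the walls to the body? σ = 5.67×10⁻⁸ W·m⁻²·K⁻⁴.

For a small grey body in a large enclosure: P_net = εσA(T_body⁴ − T_wall⁴).
A = 4πr² = 11.34 m²; T_body⁴ − T_wall⁴ = 1.476×10⁹ − 4.784×10⁹ = -3.309×10⁹ K⁴.
|P_net| = 0.49·5.67×10⁻⁸·11.34·3.309×10⁹.

P_net ≈ 1040 W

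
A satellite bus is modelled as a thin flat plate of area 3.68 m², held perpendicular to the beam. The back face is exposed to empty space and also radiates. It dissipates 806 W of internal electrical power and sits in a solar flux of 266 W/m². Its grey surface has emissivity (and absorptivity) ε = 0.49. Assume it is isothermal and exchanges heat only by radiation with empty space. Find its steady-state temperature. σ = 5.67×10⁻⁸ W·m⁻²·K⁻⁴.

At steady state, absorbed solar power + internal power = radiated power.
Absorbed: α·S·A_cross = 0.49·266·3.680 = 479.7 W (cross-section A).
Total input = 479.7 + 806 = 1286 W.
Radiated: εσ·A_surf·T⁴ with A_surf = 2A = 7.360 m².
T⁴ = 1286/(0.49·5.67×10⁻⁸·7.360) = 6.287×10⁹ K⁴.

T ≈ 282 K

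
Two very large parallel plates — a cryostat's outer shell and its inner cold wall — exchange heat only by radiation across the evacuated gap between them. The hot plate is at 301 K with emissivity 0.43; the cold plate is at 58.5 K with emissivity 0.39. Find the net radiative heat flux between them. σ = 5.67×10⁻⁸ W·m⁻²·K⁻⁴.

For two infinite grey parallel plates, q = σ(T₁⁴ − T₂⁴)/(1/ε₁ + 1/ε₂ − 1).
T₁⁴ − T₂⁴ = 8.209×10⁹ − 1.171×10⁷ = 8.197×10⁹ K⁴.
1/ε₁ + 1/ε₂ − 1 = 2.326 + 2.564 − 1 = 3.890.
q = 5.67×10⁻⁸ × 8.197×10⁹ / 3.890.

q ≈ 119 W/m²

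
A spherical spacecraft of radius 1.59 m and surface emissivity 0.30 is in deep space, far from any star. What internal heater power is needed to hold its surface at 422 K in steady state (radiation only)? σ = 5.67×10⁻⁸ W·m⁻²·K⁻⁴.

P ≈ 17100 W

P = εσ·4πr²·T⁴.
4πr² = 31.77 m²; T⁴ = 3.171×10¹⁰ K⁴.
P = 0.30·5.67×10⁻⁸·31.77·3.171×10¹⁰.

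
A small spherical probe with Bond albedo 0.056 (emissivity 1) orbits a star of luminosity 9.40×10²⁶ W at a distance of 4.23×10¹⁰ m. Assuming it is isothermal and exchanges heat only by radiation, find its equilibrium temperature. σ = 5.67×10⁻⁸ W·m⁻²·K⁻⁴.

First find the stellar flux at distance d: S = L/(4πd²) = 9.40×10²⁶/(4π·(4.23×10¹⁰)²) = 41810 W/m².
For an isothermal sphere, absorbed (1−a)S·πr² = emitted σ·4πr²·T⁴, so T⁴ = (1−a)S/(4σ).
T⁴ = 0.944·41810/(4·5.67×10⁻⁸) = 1.740×10¹¹ K⁴.

T ≈ 646 K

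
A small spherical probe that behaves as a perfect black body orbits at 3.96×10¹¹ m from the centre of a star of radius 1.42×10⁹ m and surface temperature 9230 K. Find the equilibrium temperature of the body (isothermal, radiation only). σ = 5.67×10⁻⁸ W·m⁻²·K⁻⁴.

The star's surface emits σT_*⁴; at distance d the flux is S = σT_*⁴(R_*/d)².
S = 5.67×10⁻⁸·(9230)⁴·(1.42×10⁹/3.96×10¹¹)² = 5291 W/m².
For an isothermal sphere T⁴ = (1−a)S/(4σ) = 2.333×10¹⁰ K⁴.

T ≈ 391 K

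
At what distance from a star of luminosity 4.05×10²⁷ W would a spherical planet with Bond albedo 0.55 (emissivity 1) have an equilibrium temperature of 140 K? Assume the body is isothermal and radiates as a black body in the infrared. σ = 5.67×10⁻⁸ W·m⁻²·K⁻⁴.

d ≈ 1.29×10¹² m

For an isothermal black-emitting sphere, (1−a)S·πr² = σ·4πr²·T⁴ ⇒ S = 4σT⁴/(1−a).
S = 4·5.67×10⁻⁸·(140)⁴/0.450 = 193.6 W/m².
Flux falls as S = L/(4πd²), so d = √(L/(4πS)) = √(4.05×10²⁷/(4π·193.6)).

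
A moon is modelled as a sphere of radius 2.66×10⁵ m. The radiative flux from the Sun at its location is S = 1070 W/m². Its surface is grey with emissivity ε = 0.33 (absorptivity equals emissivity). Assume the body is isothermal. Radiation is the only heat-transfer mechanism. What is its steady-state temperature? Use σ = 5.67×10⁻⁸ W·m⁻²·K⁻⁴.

T ≈ 262 K

At equilibrium, absorbed power = emitted power.
Absorbing cross-section = πr² = 2.223×10¹¹ m²; emitting surface = 4πr² = 8.891×10¹¹ m² (ratio 4).
εS·A_cross = εσ·A_surf·T⁴  ⇒  T⁴ = S/(4σ)   (ε cancels).
T⁴ = 1070/(4·5.67×10⁻⁸) = 4.718×10⁹ K⁴.
T = (4.718×10⁹)^(1/4).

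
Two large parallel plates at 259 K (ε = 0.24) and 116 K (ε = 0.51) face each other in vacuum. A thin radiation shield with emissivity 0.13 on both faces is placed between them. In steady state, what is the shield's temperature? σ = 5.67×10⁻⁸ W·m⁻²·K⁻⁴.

T_s ≈ 214 K

In steady state the net flux on the hot side equals that on the cold side.
σ(T₁⁴−T_s⁴)/D₁ = σ(T_s⁴−T₂⁴)/D₂, with D₁ = 1/ε₁+1/ε_s−1 = 10.86, D₂ = 1/ε_s+1/ε₂−1 = 8.653.
Solve for T_s⁴: T_s⁴ = (D₂·T₁⁴ + D₁·T₂⁴)/(D₁+D₂) = 2.096×10⁹ K⁴.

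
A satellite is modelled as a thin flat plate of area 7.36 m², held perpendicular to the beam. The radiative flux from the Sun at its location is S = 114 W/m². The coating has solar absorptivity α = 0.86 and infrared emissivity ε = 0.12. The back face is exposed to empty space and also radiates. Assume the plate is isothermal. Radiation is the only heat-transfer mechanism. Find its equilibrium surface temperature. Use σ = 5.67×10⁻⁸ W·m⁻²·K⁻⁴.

T ≈ 291 K

At equilibrium, absorbed power = emitted power.
Absorbing cross-section = A = 7.360 m²; emitting surface = 2A = 14.72 m² (ratio 2).
αS·A_cross = εσ·A_surf·T⁴  ⇒  T⁴ = αS/(ε·2σ).
T⁴ = 0.860·114/(0.12·2·5.67×10⁻⁸) = 7.205×10⁹ K⁴.
T = (7.205×10⁹)^(1/4).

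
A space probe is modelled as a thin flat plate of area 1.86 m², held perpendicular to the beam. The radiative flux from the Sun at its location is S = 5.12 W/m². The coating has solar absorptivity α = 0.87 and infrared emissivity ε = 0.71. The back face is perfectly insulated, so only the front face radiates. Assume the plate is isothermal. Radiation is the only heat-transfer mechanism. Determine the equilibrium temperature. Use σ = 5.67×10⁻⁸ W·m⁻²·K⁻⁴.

T ≈ 103 K

At equilibrium, absorbed power = emitted power.
Absorbing cross-section = A = 1.860 m²; emitting surface = A = 1.860 m² (ratio 1).
αS·A_cross = εσ·A_surf·T⁴  ⇒  T⁴ = αS/(ε·1σ).
T⁴ = 0.870·5.12/(0.71·1·5.67×10⁻⁸) = 1.106×10⁸ K⁴.
T = (1.106×10⁸)^(1/4).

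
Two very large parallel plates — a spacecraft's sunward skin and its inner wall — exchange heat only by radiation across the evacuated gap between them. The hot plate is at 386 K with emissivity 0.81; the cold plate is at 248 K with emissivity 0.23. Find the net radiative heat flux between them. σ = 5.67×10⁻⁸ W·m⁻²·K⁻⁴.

For two infinite grey parallel plates, q = σ(T₁⁴ − T₂⁴)/(1/ε₁ + 1/ε₂ − 1).
T₁⁴ − T₂⁴ = 2.220×10¹⁰ − 3.783×10⁹ = 1.842×10¹⁰ K⁴.
1/ε₁ + 1/ε₂ − 1 = 1.235 + 4.348 − 1 = 4.582.
q = 5.67×10⁻⁸ × 1.842×10¹⁰ / 4.582.

q ≈ 228 W/m²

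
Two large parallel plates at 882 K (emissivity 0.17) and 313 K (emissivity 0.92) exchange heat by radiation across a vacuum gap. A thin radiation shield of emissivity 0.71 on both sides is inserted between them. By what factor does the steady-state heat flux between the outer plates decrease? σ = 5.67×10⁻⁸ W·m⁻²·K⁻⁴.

Without shield: q₀ = σΔ(T⁴)/(1/ε₁+1/ε₂−1) with denominator 5.969.
With shield the two gaps are in series; the resistances add: (1/ε₁+1/ε_s−1)+(1/ε_s+1/ε₂−1) = 6.291+1.495 = 7.786.
Heat-flux ratio q₀/q = 7.786/5.969.

factor ≈ 1.30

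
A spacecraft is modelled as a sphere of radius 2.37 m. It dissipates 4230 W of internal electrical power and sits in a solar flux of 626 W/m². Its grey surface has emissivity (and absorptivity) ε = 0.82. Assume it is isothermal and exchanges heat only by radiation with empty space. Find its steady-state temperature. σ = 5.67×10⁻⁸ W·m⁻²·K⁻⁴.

T ≈ 252 K

At steady state, absorbed solar power + internal power = radiated power.
Absorbed: α·S·A_cross = 0.82·626·17.65 = 9058 W (cross-section πr²).
Total input = 9058 + 4230 = 13290 W.
Radiated: εσ·A_surf·T⁴ with A_surf = 4πr² = 70.58 m².
T⁴ = 13290/(0.82·5.67×10⁻⁸·70.58) = 4.049×10⁹ K⁴.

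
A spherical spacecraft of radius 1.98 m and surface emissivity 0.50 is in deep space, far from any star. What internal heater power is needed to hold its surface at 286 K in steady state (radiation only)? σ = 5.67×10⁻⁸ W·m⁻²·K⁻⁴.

P ≈ 9340 W

P = εσ·4πr²·T⁴.
4πr² = 49.27 m²; T⁴ = 6.691×10⁹ K⁴.
P = 0.50·5.67×10⁻⁸·49.27·6.691×10⁹.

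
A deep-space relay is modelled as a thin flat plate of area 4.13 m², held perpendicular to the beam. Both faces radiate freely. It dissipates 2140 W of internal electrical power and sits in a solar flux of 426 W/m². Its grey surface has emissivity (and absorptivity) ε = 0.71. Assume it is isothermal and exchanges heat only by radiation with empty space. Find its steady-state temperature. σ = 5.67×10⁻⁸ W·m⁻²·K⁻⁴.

At steady state, absorbed solar power + internal power = radiated power.
Absorbed: α·S·A_cross = 0.71·426·4.130 = 1249 W (cross-section A).
Total input = 1249 + 2140 = 3389 W.
Radiated: εσ·A_surf·T⁴ with A_surf = 2A = 8.260 m².
T⁴ = 3389/(0.71·5.67×10⁻⁸·8.260) = 1.019×10¹⁰ K⁴.

T ≈ 318 K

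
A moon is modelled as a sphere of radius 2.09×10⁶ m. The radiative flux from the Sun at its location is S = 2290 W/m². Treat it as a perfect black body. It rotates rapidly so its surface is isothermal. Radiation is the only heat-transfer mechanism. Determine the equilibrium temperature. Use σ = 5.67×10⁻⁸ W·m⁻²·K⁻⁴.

At equilibrium, absorbed power = emitted power.
Absorbing cross-section = πr² = 1.372×10¹³ m²; emitting surface = 4πr² = 5.489×10¹³ m² (ratio 4).
S·A_cross = εσ·A_surf·T⁴  ⇒  T⁴ = S/(4σ).
T⁴ = 1.00·2290/(4·5.67×10⁻⁸) = 1.010×10¹⁰ K⁴.
T = (1.010×10¹⁰)^(1/4).

T ≈ 317 K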